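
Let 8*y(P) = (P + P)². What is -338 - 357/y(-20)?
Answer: -67957/200 ≈ -339.79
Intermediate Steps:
y(P) = P²/2 (y(P) = (P + P)²/8 = (2*P)²/8 = (4*P²)/8 = P²/2)
-338 - 357/y(-20) = -338 - 357/((½)*(-20)²) = -338 - 357/((½)*400) = -338 - 357/200 = -67957/200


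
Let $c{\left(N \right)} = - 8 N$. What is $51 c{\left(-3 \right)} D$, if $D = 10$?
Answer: $12240$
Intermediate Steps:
$51 c{\left(-3 \right)} D = 51 \left(\left(-8\right) \left(-3\right)\right) 10 = 51 \cdot 24 \cdot 10 = 1224 \cdot 10 = 12240$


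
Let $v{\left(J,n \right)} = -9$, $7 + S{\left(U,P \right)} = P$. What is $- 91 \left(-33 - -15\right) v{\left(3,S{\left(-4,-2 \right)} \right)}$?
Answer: $-14742$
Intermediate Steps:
$S{\left(U,P \right)} = -7 + P$
$- 91 \left(-33 - -15\right) v{\left(3,S{\left(-4,-2 \right)} \right)} = - 91 \left(-33 - -15\right) \left(-9\right) = - 91 \left(-33 + 15\right) \left(-9\right) = \left(-91\right) \left(-18\right) \left(-9\right) = 1638 \left(-9\right) = -14742$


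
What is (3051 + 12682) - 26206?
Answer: -10473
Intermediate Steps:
(3051 + 12682) - 26206 = 15733 - 26206 = -10473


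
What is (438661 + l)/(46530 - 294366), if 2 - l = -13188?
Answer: -150617/82612 ≈ -1.8232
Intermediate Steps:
l = 13190 (l = 2 - 1*(-13188) = 2 + 13188 = 13190)
(438661 + l)/(46530 - 294366) = (438661 + 13190)/(46530 - 294366) = 451851/(-247836) = 451851*(-1/247836) = -150617/82612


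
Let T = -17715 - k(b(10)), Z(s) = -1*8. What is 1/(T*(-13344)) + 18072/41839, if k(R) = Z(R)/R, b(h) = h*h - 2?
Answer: 1505957413021/3486484704864 ≈ 0.43194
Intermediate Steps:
b(h) = -2 + h² (b(h) = h² - 2 = -2 + h²)
Z(s) = -8
k(R) = -8/R
T = -868031/49 (T = -17715 - (-8)/(-2 + 10²) = -17715 - (-8)/(-2 + 100) = -17715 - (-8)/98 = -17715 - 1*(-4/49) = -17715 + 4/49 = -868031/49 ≈ -17715.)
1/(T*(-13344)) + 18072/41839 = 1/(-868031/49*(-13344)) + 18072/41839 = -49/868031*(-1/13344) + 18072*(1/41839) = 49/11583005664 + 18072/41839 = 1505957413021/3486484704864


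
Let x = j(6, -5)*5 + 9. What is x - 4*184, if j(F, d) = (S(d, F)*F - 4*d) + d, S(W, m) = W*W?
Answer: 98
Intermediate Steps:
S(W, m) = W**2
j(F, d) = -3*d + F*d**2 (j(F, d) = (d**2*F - 4*d) + d = (F*d**2 - 4*d) + d = (-4*d + F*d**2) + d = -3*d + F*d**2)
x = 834 (x = -5*(-3 + 6*(-5))*5 + 9 = -5*(-3 - 30)*5 + 9 = -5*(-33)*5 + 9 = 165*5 + 9 = 825 + 9 = 834)
x - 4*184 = 834 - 4*184 = 834 - 736 = 98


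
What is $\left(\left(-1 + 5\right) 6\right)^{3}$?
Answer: $13824$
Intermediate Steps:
$\left(\left(-1 + 5\right) 6\right)^{3} = \left(4 \cdot 6\right)^{3} = 24^{3} = 13824$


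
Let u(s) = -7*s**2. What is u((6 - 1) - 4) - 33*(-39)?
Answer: 1280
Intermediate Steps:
u((6 - 1) - 4) - 33*(-39) = -7*((6 - 1) - 4)**2 - 33*(-39) = -7*(5 - 4)**2 + 1287 = -7*1**2 + 1287 = -7*1 + 1287 = -7 + 1287 = 1280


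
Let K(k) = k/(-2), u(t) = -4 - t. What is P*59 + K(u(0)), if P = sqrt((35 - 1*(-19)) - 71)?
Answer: 2 + 59*I*sqrt(17) ≈ 2.0 + 243.26*I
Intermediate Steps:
P = I*sqrt(17) (P = sqrt((35 + 19) - 71) = sqrt(54 - 71) = sqrt(-17) = I*sqrt(17) ≈ 4.1231*I)
K(k) = -k/2 (K(k) = k*(-1/2) = -k/2)
P*59 + K(u(0)) = (I*sqrt(17))*59 - (-4 - 1*0)/2 = 59*I*sqrt(17) - (-4 + 0)/2 = 59*I*sqrt(17) - 1/2*(-4) = 59*I*sqrt(17) + 2 = 2 + 59*I*sqrt(17)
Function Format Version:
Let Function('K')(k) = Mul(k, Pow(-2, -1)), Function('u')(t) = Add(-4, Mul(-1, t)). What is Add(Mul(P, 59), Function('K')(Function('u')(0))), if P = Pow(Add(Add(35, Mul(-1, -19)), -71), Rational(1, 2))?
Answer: Add(2, Mul(59, I, Pow(17, Rational(1, 2)))) ≈ Add(2.0000, Mul(243.26, I))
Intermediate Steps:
P = Mul(I, Pow(17, Rational(1, 2))) (P = Pow(Add(Add(35, 19), -71), Rational(1, 2)) = Pow(Add(54, -71), Rational(1, 2)) = Pow(-17, Rational(1, 2)) = Mul(I, Pow(17, Rational(1, 2))) ≈ Mul(4.1231, I))
Function('K')(k) = Mul(Rational(-1, 2), k) (Function('K')(k) = Mul(k, Rational(-1, 2)) = Mul(Rational(-1, 2), k))
Add(Mul(P, 59), Function('K')(Function('u')(0))) = Add(Mul(Mul(I, Pow(17, Rational(1, 2))), 59), Mul(Rational(-1, 2), Add(-4, Mul(-1, 0)))) = Add(Mul(59, I, Pow(17, Rational(1, 2))), Mul(Rational(-1, 2), Add(-4, 0))) = Add(Mul(59, I, Pow(17, Rational(1, 2))), Mul(Rational(-1, 2), -4)) = Add(Mul(59, I, Pow(17, Rational(1, 2))), 2) = Add(2, Mul(59, I, Pow(17, Rational(1, 2))))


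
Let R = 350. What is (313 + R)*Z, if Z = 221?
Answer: 146523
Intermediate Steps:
(313 + R)*Z = (313 + 350)*221 = 663*221 = 146523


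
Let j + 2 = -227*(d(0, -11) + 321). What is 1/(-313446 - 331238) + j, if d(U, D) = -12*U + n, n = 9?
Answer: -48294567809/644684 ≈ -74912.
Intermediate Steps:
d(U, D) = 9 - 12*U (d(U, D) = -12*U + 9 = 9 - 12*U)
j = -74912 (j = -2 - 227*((9 - 12*0) + 321) = -2 - 227*((9 + 0) + 321) = -2 - 227*(9 + 321) = -2 - 227*330 = -2 - 74910 = -74912)
1/(-313446 - 331238) + j = 1/(-313446 - 331238) - 74912 = 1/(-644684) - 74912 = -1/644684 - 74912 = -48294567809/644684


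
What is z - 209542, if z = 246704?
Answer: 37162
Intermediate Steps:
z - 209542 = 246704 - 209542 = 37162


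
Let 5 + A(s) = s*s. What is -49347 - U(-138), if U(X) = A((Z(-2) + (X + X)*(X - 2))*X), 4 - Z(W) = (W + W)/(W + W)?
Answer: -28438051964098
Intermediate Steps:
Z(W) = 3 (Z(W) = 4 - (W + W)/(W + W) = 4 - 2*W/(2*W) = 4 - 2*W*1/(2*W) = 4 - 1*1 = 4 - 1 = 3)
A(s) = -5 + s² (A(s) = -5 + s*s = -5 + s²)
U(X) = -5 + X²*(3 + 2*X*(-2 + X))² (U(X) = -5 + ((3 + (X + X)*(X - 2))*X)² = -5 + ((3 + (2*X)*(-2 + X))*X)² = -5 + ((3 + 2*X*(-2 + X))*X)² = -5 + (X*(3 + 2*X*(-2 + X)))² = -5 + X²*(3 + 2*X*(-2 + X))²)
-49347 - U(-138) = -49347 - (-5 + (-138)²*(3 - 4*(-138) + 2*(-138)²)²) = -49347 - (-5 + 19044*(3 + 552 + 2*19044)²) = -49347 - (-5 + 19044*(3 + 552 + 38088)²) = -49347 - (-5 + 19044*38643²) = -49347 - (-5 + 19044*1493281449) = -49347 - (-5 + 28438051914756) = -49347 - 1*28438051914751 = -49347 - 28438051914751 = -28438051964098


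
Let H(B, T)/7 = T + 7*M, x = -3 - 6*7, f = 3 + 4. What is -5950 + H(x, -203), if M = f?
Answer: -7028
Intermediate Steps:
f = 7
M = 7
x = -45 (x = -3 - 42 = -45)
H(B, T) = 343 + 7*T (H(B, T) = 7*(T + 7*7) = 7*(T + 49) = 7*(49 + T) = 343 + 7*T)
-5950 + H(x, -203) = -5950 + (343 + 7*(-203)) = -5950 + (343 - 1421) = -5950 - 1078 = -7028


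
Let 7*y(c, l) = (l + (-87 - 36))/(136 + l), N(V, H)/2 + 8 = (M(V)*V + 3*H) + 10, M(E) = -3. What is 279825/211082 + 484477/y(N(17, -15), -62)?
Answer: -1431699838471/1055410 ≈ -1.3565e+6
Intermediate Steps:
N(V, H) = 4 - 6*V + 6*H (N(V, H) = -16 + 2*((-3*V + 3*H) + 10) = -16 + 2*(10 - 3*V + 3*H) = -16 + (20 - 6*V + 6*H) = 4 - 6*V + 6*H)
y(c, l) = (-123 + l)/(7*(136 + l)) (y(c, l) = ((l + (-87 - 36))/(136 + l))/7 = ((l - 123)/(136 + l))/7 = ((-123 + l)/(136 + l))/7 = (-123 + l)/(7*(136 + l)))
279825/211082 + 484477/y(N(17, -15), -62) = 279825/211082 + 484477/(((-123 - 62)/(7*(136 - 62)))) = 279825*(1/211082) + 484477/(((1/7)*(-185)/74)) = 279825/211082 + 484477/(((1/7)*(1/74)*(-185))) = 279825/211082 + 484477/(-5/14) = 279825/211082 + 484477*(-14/5) = 279825/211082 - 6782678/5 = -1431699838471/1055410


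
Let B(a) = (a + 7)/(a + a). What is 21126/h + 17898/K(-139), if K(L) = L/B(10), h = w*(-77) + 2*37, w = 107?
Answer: -254306217/2269870 ≈ -112.04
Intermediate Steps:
B(a) = (7 + a)/(2*a) (B(a) = (7 + a)/((2*a)) = (7 + a)*(1/(2*a)) = (7 + a)/(2*a))
h = -8165 (h = 107*(-77) + 2*37 = -8239 + 74 = -8165)
K(L) = 20*L/17 (K(L) = L/(((½)*(7 + 10)/10)) = L/(((½)*(⅒)*17)) = L/(17/20) = L*(20/17) = 20*L/17)
21126/h + 17898/K(-139) = 21126/(-8165) + 17898/(((20/17)*(-139))) = 21126*(-1/8165) + 17898/(-2780/17) = -21126/8165 + 17898*(-17/2780) = -21126/8165 - 152133/1390 = -254306217/2269870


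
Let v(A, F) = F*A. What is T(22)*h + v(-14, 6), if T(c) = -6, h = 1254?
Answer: -7608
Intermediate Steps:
v(A, F) = A*F
T(22)*h + v(-14, 6) = -6*1254 - 14*6 = -7524 - 84 = -7608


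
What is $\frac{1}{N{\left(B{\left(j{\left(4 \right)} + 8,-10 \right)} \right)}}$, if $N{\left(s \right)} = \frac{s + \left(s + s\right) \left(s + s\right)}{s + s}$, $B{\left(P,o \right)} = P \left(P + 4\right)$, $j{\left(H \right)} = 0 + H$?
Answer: $\frac{2}{769} \approx 0.0026008$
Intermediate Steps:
$j{\left(H \right)} = H$
$B{\left(P,o \right)} = P \left(4 + P\right)$
$N{\left(s \right)} = \frac{s + 4 s^{2}}{2 s}$ ($N{\left(s \right)} = \frac{s + 2 s 2 s}{2 s} = \left(s + 4 s^{2}\right) \frac{1}{2 s} = \frac{s + 4 s^{2}}{2 s}$)
$\frac{1}{N{\left(B{\left(j{\left(4 \right)} + 8,-10 \right)} \right)}} = \frac{1}{\frac{1}{2} + 2 \left(4 + 8\right) \left(4 + \left(4 + 8\right)\right)} = \frac{1}{\frac{1}{2} + 2 \cdot 12 \left(4 + 12\right)} = \frac{1}{\frac{1}{2} + 2 \cdot 12 \cdot 16} = \frac{1}{\frac{1}{2} + 2 \cdot 192} = \frac{1}{\frac{1}{2} + 384} = \frac{1}{\frac{769}{2}} = \frac{2}{769}$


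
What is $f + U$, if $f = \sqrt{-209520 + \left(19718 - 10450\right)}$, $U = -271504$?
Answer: $-271504 + 2 i \sqrt{50063} \approx -2.715 \cdot 10^{5} + 447.5 i$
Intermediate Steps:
$f = 2 i \sqrt{50063}$ ($f = \sqrt{-209520 + \left(19718 - 10450\right)} = \sqrt{-209520 + 9268} = \sqrt{-200252} = 2 i \sqrt{50063} \approx 447.5 i$)
$f + U = 2 i \sqrt{50063} - 271504 = -271504 + 2 i \sqrt{50063}$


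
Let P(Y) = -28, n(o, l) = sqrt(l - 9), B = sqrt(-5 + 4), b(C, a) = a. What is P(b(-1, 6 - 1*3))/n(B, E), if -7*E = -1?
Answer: 14*I*sqrt(434)/31 ≈ 9.4083*I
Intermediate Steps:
B = I (B = sqrt(-1) = I ≈ 1.0*I)
E = 1/7 (E = -1/7*(-1) = 1/7 ≈ 0.14286)
n(o, l) = sqrt(-9 + l)
P(b(-1, 6 - 1*3))/n(B, E) = -28/sqrt(-9 + 1/7) = -28*(-I*sqrt(434)/62) = -(-14)*I*sqrt(434)/31 = 14*I*sqrt(434)/31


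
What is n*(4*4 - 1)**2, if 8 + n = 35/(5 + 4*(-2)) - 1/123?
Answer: -181500/41 ≈ -4426.8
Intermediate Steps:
n = -2420/123 (n = -8 + (35/(5 + 4*(-2)) - 1/123) = -8 + (35/(5 - 8) - 1*1/123) = -8 + (35/(-3) - 1/123) = -8 + (35*(-1/3) - 1/123) = -8 + (-35/3 - 1/123) = -8 - 1436/123 = -2420/123 ≈ -19.675)
n*(4*4 - 1)**2 = -2420*(4*4 - 1)**2/123 = -2420*(16 - 1)**2/123 = -2420/123*15**2 = -2420/123*225 = -181500/41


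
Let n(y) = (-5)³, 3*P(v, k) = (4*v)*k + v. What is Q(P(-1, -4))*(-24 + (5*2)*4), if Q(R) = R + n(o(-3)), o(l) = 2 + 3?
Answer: -1920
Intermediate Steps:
P(v, k) = v/3 + 4*k*v/3 (P(v, k) = ((4*v)*k + v)/3 = (4*k*v + v)/3 = (v + 4*k*v)/3 = v/3 + 4*k*v/3)
o(l) = 5
n(y) = -125
Q(R) = -125 + R (Q(R) = R - 125 = -125 + R)
Q(P(-1, -4))*(-24 + (5*2)*4) = (-125 + (⅓)*(-1)*(1 + 4*(-4)))*(-24 + (5*2)*4) = (-125 + (⅓)*(-1)*(1 - 16))*(-24 + 10*4) = (-125 + (⅓)*(-1)*(-15))*(-24 + 40) = (-125 + 5)*16 = -120*16 = -1920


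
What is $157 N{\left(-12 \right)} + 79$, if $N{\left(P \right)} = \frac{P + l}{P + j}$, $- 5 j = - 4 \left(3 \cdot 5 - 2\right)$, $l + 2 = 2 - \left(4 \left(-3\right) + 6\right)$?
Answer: $\frac{2671}{4} \approx 667.75$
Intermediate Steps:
$l = 6$ ($l = -2 + \left(2 - \left(4 \left(-3\right) + 6\right)\right) = -2 + \left(2 - \left(-12 + 6\right)\right) = -2 + \left(2 - -6\right) = -2 + \left(2 + 6\right) = -2 + 8 = 6$)
$j = \frac{52}{5}$ ($j = - \frac{\left(-4\right) \left(3 \cdot 5 - 2\right)}{5} = - \frac{\left(-4\right) \left(15 - 2\right)}{5} = - \frac{\left(-4\right) 13}{5} = \left(- \frac{1}{5}\right) \left(-52\right) = \frac{52}{5} \approx 10.4$)
$N{\left(P \right)} = \frac{6 + P}{\frac{52}{5} + P}$ ($N{\left(P \right)} = \frac{P + 6}{P + \frac{52}{5}} = \frac{6 + P}{\frac{52}{5} + P}$)
$157 N{\left(-12 \right)} + 79 = 157 \frac{5 \left(6 - 12\right)}{52 + 5 \left(-12\right)} + 79 = 157 \cdot 5 \frac{1}{52 - 60} \left(-6\right) + 79 = 157 \cdot 5 \frac{1}{-8} \left(-6\right) + 79 = 157 \cdot 5 \left(- \frac{1}{8}\right) \left(-6\right) + 79 = 157 \cdot \frac{15}{4} + 79 = \frac{2355}{4} + 79 = \frac{2671}{4}$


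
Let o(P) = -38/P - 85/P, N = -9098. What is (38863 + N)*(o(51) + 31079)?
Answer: 15724909030/17 ≈ 9.2499e+8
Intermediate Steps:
o(P) = -123/P
(38863 + N)*(o(51) + 31079) = (38863 - 9098)*(-123/51 + 31079) = 29765*(-123*1/51 + 31079) = 29765*(-41/17 + 31079) = 29765*(528302/17) = 15724909030/17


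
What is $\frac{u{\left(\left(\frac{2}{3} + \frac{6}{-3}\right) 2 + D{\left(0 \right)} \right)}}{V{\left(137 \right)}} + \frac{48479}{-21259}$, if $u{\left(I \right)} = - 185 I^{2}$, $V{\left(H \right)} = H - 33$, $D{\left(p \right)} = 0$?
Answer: $- \frac{37135363}{2487303} \approx -14.93$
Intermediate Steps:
$V{\left(H \right)} = -33 + H$ ($V{\left(H \right)} = H - 33 = -33 + H$)
$\frac{u{\left(\left(\frac{2}{3} + \frac{6}{-3}\right) 2 + D{\left(0 \right)} \right)}}{V{\left(137 \right)}} + \frac{48479}{-21259} = \frac{\left(-185\right) \left(\left(\frac{2}{3} + \frac{6}{-3}\right) 2 + 0\right)^{2}}{-33 + 137} + \frac{48479}{-21259} = \frac{\left(-185\right) \left(\left(2 \cdot \frac{1}{3} + 6 \left(- \frac{1}{3}\right)\right) 2 + 0\right)^{2}}{104} + 48479 \left(- \frac{1}{21259}\right) = - 185 \left(\left(\frac{2}{3} - 2\right) 2 + 0\right)^{2} \cdot \frac{1}{104} - \frac{48479}{21259} = - 185 \left(\left(- \frac{4}{3}\right) 2 + 0\right)^{2} \cdot \frac{1}{104} - \frac{48479}{21259} = - 185 \left(- \frac{8}{3} + 0\right)^{2} \cdot \frac{1}{104} - \frac{48479}{21259} = - 185 \left(- \frac{8}{3}\right)^{2} \cdot \frac{1}{104} - \frac{48479}{21259} = \left(-185\right) \frac{64}{9} \cdot \frac{1}{104} - \frac{48479}{21259} = \left(- \frac{11840}{9}\right) \frac{1}{104} - \frac{48479}{21259} = - \frac{1480}{117} - \frac{48479}{21259} = - \frac{37135363}{2487303}$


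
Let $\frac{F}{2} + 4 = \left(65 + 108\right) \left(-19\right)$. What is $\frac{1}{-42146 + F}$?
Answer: $- \frac{1}{48728} \approx -2.0522 \cdot 10^{-5}$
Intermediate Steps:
$F = -6582$ ($F = -8 + 2 \left(65 + 108\right) \left(-19\right) = -8 + 2 \cdot 173 \left(-19\right) = -8 + 2 \left(-3287\right) = -8 - 6574 = -6582$)
$\frac{1}{-42146 + F} = \frac{1}{-42146 - 6582} = \frac{1}{-48728} = - \frac{1}{48728}$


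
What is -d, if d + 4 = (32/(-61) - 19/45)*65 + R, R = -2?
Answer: 37081/549 ≈ 67.543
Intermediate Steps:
d = -37081/549 (d = -4 + ((32/(-61) - 19/45)*65 - 2) = -4 + ((32*(-1/61) - 19*1/45)*65 - 2) = -4 + ((-32/61 - 19/45)*65 - 2) = -4 + (-2599/2745*65 - 2) = -4 + (-33787/549 - 2) = -4 - 34885/549 = -37081/549 ≈ -67.543)
-d = -1*(-37081/549) = 37081/549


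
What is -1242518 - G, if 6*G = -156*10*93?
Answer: -1218338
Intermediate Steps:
G = -24180 (G = (-156*10*93)/6 = (-1560*93)/6 = (⅙)*(-145080) = -24180)
-1242518 - G = -1242518 - 1*(-24180) = -1242518 + 24180 = -1218338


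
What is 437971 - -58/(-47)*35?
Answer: 20582607/47 ≈ 4.3793e+5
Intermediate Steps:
437971 - -58/(-47)*35 = 437971 - (-1/47*(-58))*35 = 437971 - 58*35/47 = 437971 - 1*2030/47 = 437971 - 2030/47 = 20582607/47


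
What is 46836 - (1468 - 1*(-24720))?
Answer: 20648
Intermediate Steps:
46836 - (1468 - 1*(-24720)) = 46836 - (1468 + 24720) = 46836 - 1*26188 = 46836 - 26188 = 20648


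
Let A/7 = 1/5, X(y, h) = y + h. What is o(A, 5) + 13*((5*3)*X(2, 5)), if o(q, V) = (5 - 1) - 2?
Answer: 1367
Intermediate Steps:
X(y, h) = h + y
A = 7/5 ≈ 1.4000
o(q, V) = 2 (o(q, V) = 4 - 2 = 2)
o(A, 5) + 13*((5*3)*X(2, 5)) = 2 + 13*((5*3)*(5 + 2)) = 2 + 13*(15*7) = 2 + 13*105 = 2 + 1365 = 1367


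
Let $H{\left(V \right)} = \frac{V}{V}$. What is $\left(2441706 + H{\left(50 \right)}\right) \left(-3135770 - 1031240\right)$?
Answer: $-10174617486070$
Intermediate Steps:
$H{\left(V \right)} = 1$
$\left(2441706 + H{\left(50 \right)}\right) \left(-3135770 - 1031240\right) = \left(2441706 + 1\right) \left(-3135770 - 1031240\right) = 2441707 \left(-4167010\right) = -10174617486070$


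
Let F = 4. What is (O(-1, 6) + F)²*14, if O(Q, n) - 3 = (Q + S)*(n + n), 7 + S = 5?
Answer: 11774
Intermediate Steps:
S = -2 (S = -7 + 5 = -2)
O(Q, n) = 3 + 2*n*(-2 + Q) (O(Q, n) = 3 + (Q - 2)*(n + n) = 3 + (-2 + Q)*(2*n) = 3 + 2*n*(-2 + Q))
(O(-1, 6) + F)²*14 = ((3 - 4*6 + 2*(-1)*6) + 4)²*14 = ((3 - 24 - 12) + 4)²*14 = (-33 + 4)²*14 = (-29)²*14 = 841*14 = 11774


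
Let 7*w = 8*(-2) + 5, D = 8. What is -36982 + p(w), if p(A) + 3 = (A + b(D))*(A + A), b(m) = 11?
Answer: -1813717/49 ≈ -37015.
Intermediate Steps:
w = -11/7 (w = (8*(-2) + 5)/7 = (-16 + 5)/7 = (1/7)*(-11) = -11/7 ≈ -1.5714)
p(A) = -3 + 2*A*(11 + A) (p(A) = -3 + (A + 11)*(A + A) = -3 + (11 + A)*(2*A) = -3 + 2*A*(11 + A))
-36982 + p(w) = -36982 + (-3 + 2*(-11/7)**2 + 22*(-11/7)) = -36982 + (-3 + 2*(121/49) - 242/7) = -36982 + (-3 + 242/49 - 242/7) = -36982 - 1599/49 = -1813717/49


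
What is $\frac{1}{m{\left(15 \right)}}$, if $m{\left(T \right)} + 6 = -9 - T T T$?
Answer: $- \frac{1}{3390} \approx -0.00029499$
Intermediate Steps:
$m{\left(T \right)} = -15 - T^{3}$ ($m{\left(T \right)} = -6 - \left(9 + T T T\right) = -6 - \left(9 + T^{2} T\right) = -6 - \left(9 + T^{3}\right) = -15 - T^{3}$)
$\frac{1}{m{\left(15 \right)}} = \frac{1}{-15 - 15^{3}} = \frac{1}{-15 - 3375} = \frac{1}{-3390} = - \frac{1}{3390}$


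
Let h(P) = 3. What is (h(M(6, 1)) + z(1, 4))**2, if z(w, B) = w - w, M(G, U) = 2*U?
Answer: 9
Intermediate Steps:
z(w, B) = 0
(h(M(6, 1)) + z(1, 4))**2 = (3 + 0)**2 = 3**2 = 9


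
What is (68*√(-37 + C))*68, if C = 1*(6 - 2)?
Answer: 4624*I*√33 ≈ 26563.0*I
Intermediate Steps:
C = 4 (C = 1*4 = 4)
(68*√(-37 + C))*68 = (68*√(-37 + 4))*68 = (68*√(-33))*68 = (68*(I*√33))*68 = (68*I*√33)*68 = 4624*I*√33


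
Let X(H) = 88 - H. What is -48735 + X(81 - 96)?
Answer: -48632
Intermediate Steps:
-48735 + X(81 - 96) = -48735 + (88 - (81 - 96)) = -48735 + (88 - 1*(-15)) = -48735 + (88 + 15) = -48735 + 103 = -48632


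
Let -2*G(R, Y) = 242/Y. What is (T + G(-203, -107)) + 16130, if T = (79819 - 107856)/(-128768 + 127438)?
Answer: 2298621189/142310 ≈ 16152.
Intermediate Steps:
G(R, Y) = -121/Y
T = 28037/1330 (T = -28037/(-1330) = -28037*(-1/1330) = 28037/1330 ≈ 21.080)
(T + G(-203, -107)) + 16130 = (28037/1330 - 121/(-107)) + 16130 = (28037/1330 - 121*(-1/107)) + 16130 = (28037/1330 + 121/107) + 16130 = 3160889/142310 + 16130 = 2298621189/142310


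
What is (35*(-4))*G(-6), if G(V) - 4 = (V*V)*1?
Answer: -5600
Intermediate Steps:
G(V) = 4 + V² (G(V) = 4 + (V*V)*1 = 4 + V²*1 = 4 + V²)
(35*(-4))*G(-6) = (35*(-4))*(4 + (-6)²) = -140*(4 + 36) = -140*40 = -5600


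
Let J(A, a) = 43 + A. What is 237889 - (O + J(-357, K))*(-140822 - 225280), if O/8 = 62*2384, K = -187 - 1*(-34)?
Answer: 432787717189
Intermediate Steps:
K = -153 (K = -187 + 34 = -153)
O = 1182464 (O = 8*(62*2384) = 8*147808 = 1182464)
237889 - (O + J(-357, K))*(-140822 - 225280) = 237889 - (1182464 + (43 - 357))*(-140822 - 225280) = 237889 - (1182464 - 314)*(-366102) = 237889 - 1182150*(-366102) = 237889 - 1*(-432787479300) = 237889 + 432787479300 = 432787717189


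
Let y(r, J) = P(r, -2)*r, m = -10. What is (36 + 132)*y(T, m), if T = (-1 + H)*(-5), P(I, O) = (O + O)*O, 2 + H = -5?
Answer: 53760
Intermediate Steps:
H = -7 (H = -2 - 5 = -7)
P(I, O) = 2*O² (P(I, O) = (2*O)*O = 2*O²)
T = 40 (T = (-1 - 7)*(-5) = -8*(-5) = 40)
y(r, J) = 8*r (y(r, J) = (2*(-2)²)*r = (2*4)*r = 8*r)
(36 + 132)*y(T, m) = (36 + 132)*(8*40) = 168*320 = 53760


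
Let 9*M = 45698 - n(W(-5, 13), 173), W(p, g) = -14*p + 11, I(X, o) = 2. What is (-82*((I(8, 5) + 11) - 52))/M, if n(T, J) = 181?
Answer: 28782/45517 ≈ 0.63233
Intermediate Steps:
W(p, g) = 11 - 14*p
M = 45517/9 (M = (45698 - 1*181)/9 = (45698 - 181)/9 = (⅑)*45517 = 45517/9 ≈ 5057.4)
(-82*((I(8, 5) + 11) - 52))/M = (-82*((2 + 11) - 52))/(45517/9) = -82*(13 - 52)*(9/45517) = -82*(-39)*(9/45517) = 3198*(9/45517) = 28782/45517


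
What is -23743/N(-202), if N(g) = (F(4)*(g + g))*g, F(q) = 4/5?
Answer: -118715/326432 ≈ -0.36367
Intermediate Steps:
F(q) = ⅘ (F(q) = 4*(⅕) = ⅘)
N(g) = 8*g²/5 (N(g) = (4*(g + g)/5)*g = (4*(2*g)/5)*g = (8*g/5)*g = 8*g²/5)
-23743/N(-202) = -23743/((8/5)*(-202)²) = -23743/((8/5)*40804) = -23743/326432/5 = -23743*5/326432 = -118715/326432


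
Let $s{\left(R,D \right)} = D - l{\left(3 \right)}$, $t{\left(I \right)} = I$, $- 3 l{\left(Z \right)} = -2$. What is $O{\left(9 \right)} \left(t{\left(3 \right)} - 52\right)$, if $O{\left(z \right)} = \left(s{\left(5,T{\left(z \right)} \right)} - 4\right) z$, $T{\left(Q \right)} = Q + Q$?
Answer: $-5880$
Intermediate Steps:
$T{\left(Q \right)} = 2 Q$
$l{\left(Z \right)} = \frac{2}{3}$ ($l{\left(Z \right)} = \left(- \frac{1}{3}\right) \left(-2\right) = \frac{2}{3}$)
$s{\left(R,D \right)} = - \frac{2}{3} + D$ ($s{\left(R,D \right)} = D - \frac{2}{3} = - \frac{2}{3} + D$)
$O{\left(z \right)} = z \left(- \frac{14}{3} + 2 z\right)$ ($O{\left(z \right)} = \left(\left(- \frac{2}{3} + 2 z\right) - 4\right) z = \left(- \frac{14}{3} + 2 z\right) z = z \left(- \frac{14}{3} + 2 z\right)$)
$O{\left(9 \right)} \left(t{\left(3 \right)} - 52\right) = \frac{2}{3} \cdot 9 \left(-7 + 3 \cdot 9\right) \left(3 - 52\right) = \frac{2}{3} \cdot 9 \left(-7 + 27\right) \left(-49\right) = \frac{2}{3} \cdot 9 \cdot 20 \left(-49\right) = 120 \left(-49\right) = -5880$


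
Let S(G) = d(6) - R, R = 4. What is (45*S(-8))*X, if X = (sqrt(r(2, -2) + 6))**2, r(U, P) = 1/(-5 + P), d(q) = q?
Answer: 3690/7 ≈ 527.14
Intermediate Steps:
S(G) = 2 (S(G) = 6 - 1*4 = 6 - 4 = 2)
X = 41/7 (X = (sqrt(1/(-5 - 2) + 6))**2 = (sqrt(1/(-7) + 6))**2 = (sqrt(-1/7 + 6))**2 = (sqrt(41/7))**2 = (sqrt(287)/7)**2 = 41/7 ≈ 5.8571)
(45*S(-8))*X = (45*2)*(41/7) = 90*(41/7) = 3690/7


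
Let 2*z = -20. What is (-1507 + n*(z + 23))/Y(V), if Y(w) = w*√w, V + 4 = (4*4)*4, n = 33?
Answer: -539*√15/900 ≈ -2.3195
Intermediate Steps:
z = -10 (z = (½)*(-20) = -10)
V = 60 (V = -4 + (4*4)*4 = -4 + 16*4 = -4 + 64 = 60)
Y(w) = w^(3/2)
(-1507 + n*(z + 23))/Y(V) = (-1507 + 33*(-10 + 23))/(60^(3/2)) = (-1507 + 33*13)/((120*√15)) = (-1507 + 429)*(√15/1800) = -539*√15/900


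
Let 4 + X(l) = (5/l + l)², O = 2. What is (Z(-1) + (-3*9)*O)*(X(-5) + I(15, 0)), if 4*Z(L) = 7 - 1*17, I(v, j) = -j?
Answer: -1808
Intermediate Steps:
Z(L) = -5/2 (Z(L) = (7 - 1*17)/4 = (7 - 17)/4 = (¼)*(-10) = -5/2)
X(l) = -4 + (l + 5/l)² (X(l) = -4 + (5/l + l)² = -4 + (l + 5/l)²)
(Z(-1) + (-3*9)*O)*(X(-5) + I(15, 0)) = (-5/2 - 3*9*2)*((6 + (-5)² + 25/(-5)²) - 1*0) = (-5/2 - 27*2)*((6 + 25 + 25*(1/25)) + 0) = (-5/2 - 54)*((6 + 25 + 1) + 0) = -113*(32 + 0)/2 = -113/2*32 = -1808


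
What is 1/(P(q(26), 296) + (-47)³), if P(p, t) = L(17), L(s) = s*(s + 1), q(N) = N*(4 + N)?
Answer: -1/103517 ≈ -9.6602e-6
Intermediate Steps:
L(s) = s*(1 + s)
P(p, t) = 306 (P(p, t) = 17*(1 + 17) = 17*18 = 306)
1/(P(q(26), 296) + (-47)³) = 1/(306 + (-47)³) = 1/(306 - 103823) = 1/(-103517) = -1/103517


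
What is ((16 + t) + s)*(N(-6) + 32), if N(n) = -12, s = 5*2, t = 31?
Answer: 1140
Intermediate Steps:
s = 10
((16 + t) + s)*(N(-6) + 32) = ((16 + 31) + 10)*(-12 + 32) = (47 + 10)*20 = 57*20 = 1140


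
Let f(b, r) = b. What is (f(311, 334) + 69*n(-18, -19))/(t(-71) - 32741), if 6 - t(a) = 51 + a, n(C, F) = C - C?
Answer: -311/32715 ≈ -0.0095063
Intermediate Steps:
n(C, F) = 0
t(a) = -45 - a (t(a) = 6 - (51 + a) = 6 + (-51 - a) = -45 - a)
(f(311, 334) + 69*n(-18, -19))/(t(-71) - 32741) = (311 + 69*0)/((-45 - 1*(-71)) - 32741) = (311 + 0)/((-45 + 71) - 32741) = 311/(26 - 32741) = 311/(-32715) = 311*(-1/32715) = -311/32715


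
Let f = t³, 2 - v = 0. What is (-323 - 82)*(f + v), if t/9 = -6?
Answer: 63772110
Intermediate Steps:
v = 2 (v = 2 - 1*0 = 2 + 0 = 2)
t = -54 (t = 9*(-6) = -54)
f = -157464 (f = (-54)³ = -157464)
(-323 - 82)*(f + v) = (-323 - 82)*(-157464 + 2) = -405*(-157462) = 63772110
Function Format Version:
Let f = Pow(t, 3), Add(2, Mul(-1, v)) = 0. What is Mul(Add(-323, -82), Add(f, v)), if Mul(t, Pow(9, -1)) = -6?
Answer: 63772110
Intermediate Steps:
v = 2 (v = Add(2, Mul(-1, 0)) = Add(2, 0) = 2)
t = -54 (t = Mul(9, -6) = -54)
f = -157464 (f = Pow(-54, 3) = -157464)
Mul(Add(-323, -82), Add(f, v)) = Mul(Add(-323, -82), Add(-157464, 2)) = Mul(-405, -157462) = 63772110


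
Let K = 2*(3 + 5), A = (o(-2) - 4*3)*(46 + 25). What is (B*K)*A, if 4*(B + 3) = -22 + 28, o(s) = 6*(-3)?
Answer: 51120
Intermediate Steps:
o(s) = -18
B = -3/2 (B = -3 + (-22 + 28)/4 = -3 + (1/4)*6 = -3 + 3/2 = -3/2 ≈ -1.5000)
A = -2130 (A = (-18 - 4*3)*(46 + 25) = (-18 - 12)*71 = -30*71 = -2130)
K = 16 (K = 2*8 = 16)
(B*K)*A = -3/2*16*(-2130) = -24*(-2130) = 51120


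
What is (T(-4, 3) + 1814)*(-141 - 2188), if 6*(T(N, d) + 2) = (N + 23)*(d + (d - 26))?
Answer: -12217934/3 ≈ -4.0726e+6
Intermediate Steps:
T(N, d) = -2 + (-26 + 2*d)*(23 + N)/6 (T(N, d) = -2 + ((N + 23)*(d + (d - 26)))/6 = -2 + ((23 + N)*(d + (-26 + d)))/6 = -2 + ((23 + N)*(-26 + 2*d))/6 = -2 + ((-26 + 2*d)*(23 + N))/6 = -2 + (-26 + 2*d)*(23 + N)/6)
(T(-4, 3) + 1814)*(-141 - 2188) = ((-305/3 - 13/3*(-4) + (23/3)*3 + (1/3)*(-4)*3) + 1814)*(-141 - 2188) = ((-305/3 + 52/3 + 23 - 4) + 1814)*(-2329) = (-196/3 + 1814)*(-2329) = (5246/3)*(-2329) = -12217934/3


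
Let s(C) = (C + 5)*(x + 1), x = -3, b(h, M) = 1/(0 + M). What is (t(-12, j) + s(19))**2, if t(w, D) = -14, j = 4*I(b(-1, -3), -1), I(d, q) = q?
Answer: 3844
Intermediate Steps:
b(h, M) = 1/M
j = -4 (j = 4*(-1) = -4)
s(C) = -10 - 2*C (s(C) = (C + 5)*(-3 + 1) = (5 + C)*(-2) = -10 - 2*C)
(t(-12, j) + s(19))**2 = (-14 + (-10 - 2*19))**2 = (-14 + (-10 - 38))**2 = (-14 - 48)**2 = (-62)**2 = 3844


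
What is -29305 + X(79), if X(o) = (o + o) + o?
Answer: -29068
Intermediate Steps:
X(o) = 3*o (X(o) = 2*o + o = 3*o)
-29305 + X(79) = -29305 + 3*79 = -29305 + 237 = -29068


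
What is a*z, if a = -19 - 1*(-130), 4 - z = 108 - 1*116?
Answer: 1332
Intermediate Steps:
z = 12 (z = 4 - (108 - 1*116) = 4 - (108 - 116) = 4 - 1*(-8) = 4 + 8 = 12)
a = 111 (a = -19 + 130 = 111)
a*z = 111*12 = 1332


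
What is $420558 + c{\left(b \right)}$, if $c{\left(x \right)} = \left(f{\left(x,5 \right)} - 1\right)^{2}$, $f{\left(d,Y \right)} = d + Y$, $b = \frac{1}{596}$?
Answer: $\frac{149394618753}{355216} \approx 4.2057 \cdot 10^{5}$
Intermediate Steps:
$b = \frac{1}{596} \approx 0.0016779$
$f{\left(d,Y \right)} = Y + d$
$c{\left(x \right)} = \left(4 + x\right)^{2}$ ($c{\left(x \right)} = \left(\left(5 + x\right) - 1\right)^{2} = \left(4 + x\right)^{2}$)
$420558 + c{\left(b \right)} = 420558 + \left(4 + \frac{1}{596}\right)^{2} = 420558 + \left(\frac{2385}{596}\right)^{2} = 420558 + \frac{5688225}{355216} = \frac{149394618753}{355216}$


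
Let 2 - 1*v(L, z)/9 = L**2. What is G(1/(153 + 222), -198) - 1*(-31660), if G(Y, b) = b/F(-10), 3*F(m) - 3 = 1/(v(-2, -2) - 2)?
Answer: 1856060/59 ≈ 31459.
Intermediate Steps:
v(L, z) = 18 - 9*L**2
F(m) = 59/60 (F(m) = 1 + 1/(3*((18 - 9*(-2)**2) - 2)) = 1 + 1/(3*((18 - 9*4) - 2)) = 1 + 1/(3*((18 - 36) - 2)) = 1 + 1/(3*(-18 - 2)) = 1 + (1/3)/(-20) = 1 + (1/3)*(-1/20) = 1 - 1/60 = 59/60)
G(Y, b) = 60*b/59 (G(Y, b) = b/(59/60) = b*(60/59) = 60*b/59)
G(1/(153 + 222), -198) - 1*(-31660) = (60/59)*(-198) - 1*(-31660) = -11880/59 + 31660 = 1856060/59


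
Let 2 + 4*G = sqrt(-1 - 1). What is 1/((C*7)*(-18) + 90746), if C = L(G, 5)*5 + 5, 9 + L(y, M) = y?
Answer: 192202/18470903627 + 315*I*sqrt(2)/18470903627 ≈ 1.0406e-5 + 2.4118e-8*I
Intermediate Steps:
G = -1/2 + I*sqrt(2)/4 (G = -1/2 + sqrt(-1 - 1)/4 = -1/2 + sqrt(-2)/4 = -1/2 + (I*sqrt(2))/4 = -1/2 + I*sqrt(2)/4 ≈ -0.5 + 0.35355*I)
L(y, M) = -9 + y
C = -85/2 + 5*I*sqrt(2)/4 (C = (-9 + (-1/2 + I*sqrt(2)/4))*5 + 5 = (-19/2 + I*sqrt(2)/4)*5 + 5 = (-95/2 + 5*I*sqrt(2)/4) + 5 = -85/2 + 5*I*sqrt(2)/4 ≈ -42.5 + 1.7678*I)
1/((C*7)*(-18) + 90746) = 1/(((-85/2 + 5*I*sqrt(2)/4)*7)*(-18) + 90746) = 1/((-595/2 + 35*I*sqrt(2)/4)*(-18) + 90746) = 1/((5355 - 315*I*sqrt(2)/2) + 90746) = 1/(96101 - 315*I*sqrt(2)/2)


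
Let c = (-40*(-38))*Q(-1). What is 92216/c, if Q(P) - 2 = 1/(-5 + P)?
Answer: 34581/1045 ≈ 33.092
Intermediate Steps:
Q(P) = 2 + 1/(-5 + P)
c = 8360/3 (c = (-40*(-38))*((-9 + 2*(-1))/(-5 - 1)) = 1520*((-9 - 2)/(-6)) = 1520*(-⅙*(-11)) = 1520*(11/6) = 8360/3 ≈ 2786.7)
92216/c = 92216/(8360/3) = 92216*(3/8360) = 34581/1045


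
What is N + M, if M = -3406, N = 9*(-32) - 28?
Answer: -3722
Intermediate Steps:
N = -316 (N = -288 - 28 = -316)
N + M = -316 - 3406 = -3722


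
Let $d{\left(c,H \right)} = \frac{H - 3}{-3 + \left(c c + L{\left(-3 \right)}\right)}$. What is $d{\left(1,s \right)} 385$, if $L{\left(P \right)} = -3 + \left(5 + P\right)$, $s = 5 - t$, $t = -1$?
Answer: $-385$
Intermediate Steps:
$s = 6$ ($s = 5 - -1 = 5 + 1 = 6$)
$L{\left(P \right)} = 2 + P$
$d{\left(c,H \right)} = \frac{-3 + H}{-4 + c^{2}}$ ($d{\left(c,H \right)} = \frac{H - 3}{-3 + \left(c c + \left(2 - 3\right)\right)} = \frac{-3 + H}{-3 + \left(c^{2} - 1\right)} = \frac{-3 + H}{-3 + \left(-1 + c^{2}\right)} = \frac{-3 + H}{-4 + c^{2}}$)
$d{\left(1,s \right)} 385 = \frac{-3 + 6}{-4 + 1^{2}} \cdot 385 = \frac{1}{-4 + 1} \cdot 3 \cdot 385 = \frac{1}{-3} \cdot 3 \cdot 385 = \left(- \frac{1}{3}\right) 3 \cdot 385 = \left(-1\right) 385 = -385$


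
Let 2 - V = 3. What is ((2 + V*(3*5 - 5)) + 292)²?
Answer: 80656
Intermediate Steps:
V = -1 (V = 2 - 1*3 = 2 - 3 = -1)
((2 + V*(3*5 - 5)) + 292)² = ((2 - (3*5 - 5)) + 292)² = ((2 - (15 - 5)) + 292)² = ((2 - 1*10) + 292)² = ((2 - 10) + 292)² = (-8 + 292)² = 284² = 80656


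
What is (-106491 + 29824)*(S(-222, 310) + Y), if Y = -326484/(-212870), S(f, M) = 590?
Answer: -4826946039964/106435 ≈ -4.5351e+7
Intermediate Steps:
Y = 163242/106435 (Y = -326484*(-1/212870) = 163242/106435 ≈ 1.5337)
(-106491 + 29824)*(S(-222, 310) + Y) = (-106491 + 29824)*(590 + 163242/106435) = -76667*62959892/106435 = -4826946039964/106435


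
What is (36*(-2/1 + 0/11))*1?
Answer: -72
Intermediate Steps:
(36*(-2/1 + 0/11))*1 = (36*(-2*1 + 0*(1/11)))*1 = (36*(-2 + 0))*1 = (36*(-2))*1 = -72*1 = -72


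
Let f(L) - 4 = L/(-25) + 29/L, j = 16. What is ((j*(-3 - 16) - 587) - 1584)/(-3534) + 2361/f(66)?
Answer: 4591525125/3497482 ≈ 1312.8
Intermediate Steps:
f(L) = 4 + 29/L - L/25 (f(L) = 4 + (L/(-25) + 29/L) = 4 + (L*(-1/25) + 29/L) = 4 + (-L/25 + 29/L) = 4 + (29/L - L/25) = 4 + 29/L - L/25)
((j*(-3 - 16) - 587) - 1584)/(-3534) + 2361/f(66) = ((16*(-3 - 16) - 587) - 1584)/(-3534) + 2361/(4 + 29/66 - 1/25*66) = ((16*(-19) - 587) - 1584)*(-1/3534) + 2361/(4 + 29*(1/66) - 66/25) = ((-304 - 587) - 1584)*(-1/3534) + 2361/(4 + 29/66 - 66/25) = (-891 - 1584)*(-1/3534) + 2361/(2969/1650) = -2475*(-1/3534) + 2361*(1650/2969) = 825/1178 + 3895650/2969 = 4591525125/3497482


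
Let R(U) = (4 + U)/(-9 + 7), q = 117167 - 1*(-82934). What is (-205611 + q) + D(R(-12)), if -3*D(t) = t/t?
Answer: -16531/3 ≈ -5510.3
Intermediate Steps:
q = 200101 (q = 117167 + 82934 = 200101)
R(U) = -2 - U/2 (R(U) = (4 + U)/(-2) = (4 + U)*(-½) = -2 - U/2)
D(t) = -⅓ (D(t) = -t/(3*t) = -⅓*1 = -⅓)
(-205611 + q) + D(R(-12)) = (-205611 + 200101) - ⅓ = -5510 - ⅓ = -16531/3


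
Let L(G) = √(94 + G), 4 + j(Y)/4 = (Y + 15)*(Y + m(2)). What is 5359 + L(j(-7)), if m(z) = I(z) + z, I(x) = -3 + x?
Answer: 5359 + I*√114 ≈ 5359.0 + 10.677*I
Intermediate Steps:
m(z) = -3 + 2*z (m(z) = (-3 + z) + z = -3 + 2*z)
j(Y) = -16 + 4*(1 + Y)*(15 + Y) (j(Y) = -16 + 4*((Y + 15)*(Y + (-3 + 2*2))) = -16 + 4*((15 + Y)*(Y + (-3 + 4))) = -16 + 4*((15 + Y)*(Y + 1)) = -16 + 4*((15 + Y)*(1 + Y)) = -16 + 4*((1 + Y)*(15 + Y)) = -16 + 4*(1 + Y)*(15 + Y))
5359 + L(j(-7)) = 5359 + √(94 + (44 + 4*(-7)² + 64*(-7))) = 5359 + √(94 + (44 + 4*49 - 448)) = 5359 + √(94 + (44 + 196 - 448)) = 5359 + √(94 - 208) = 5359 + √(-114) = 5359 + I*√114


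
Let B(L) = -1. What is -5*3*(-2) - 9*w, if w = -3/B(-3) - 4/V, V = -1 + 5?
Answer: 12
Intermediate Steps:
V = 4
w = 2 (w = -3/(-1) - 4/4 = -3*(-1) - 4*1/4 = 3 - 1 = 2)
-5*3*(-2) - 9*w = -5*3*(-2) - 9*2 = -15*(-2) - 18 = 30 - 18 = 12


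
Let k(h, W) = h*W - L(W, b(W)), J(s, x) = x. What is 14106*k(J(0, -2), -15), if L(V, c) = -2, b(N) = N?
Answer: 451392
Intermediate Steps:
k(h, W) = 2 + W*h (k(h, W) = h*W - 1*(-2) = W*h + 2 = 2 + W*h)
14106*k(J(0, -2), -15) = 14106*(2 - 15*(-2)) = 14106*(2 + 30) = 14106*32 = 451392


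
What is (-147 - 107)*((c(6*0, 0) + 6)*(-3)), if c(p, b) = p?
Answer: 4572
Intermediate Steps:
(-147 - 107)*((c(6*0, 0) + 6)*(-3)) = (-147 - 107)*((6*0 + 6)*(-3)) = -254*(0 + 6)*(-3) = -1524*(-3) = -254*(-18) = 4572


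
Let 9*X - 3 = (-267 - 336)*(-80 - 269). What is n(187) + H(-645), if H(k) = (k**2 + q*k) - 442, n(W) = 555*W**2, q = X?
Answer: 4741128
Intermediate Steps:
X = 70150/3 (X = 1/3 + ((-267 - 336)*(-80 - 269))/9 = 1/3 + (-603*(-349))/9 = 1/3 + (1/9)*210447 = 1/3 + 23383 = 70150/3 ≈ 23383.)
q = 70150/3 ≈ 23383.
H(k) = -442 + k**2 + 70150*k/3 (H(k) = (k**2 + 70150*k/3) - 442 = -442 + k**2 + 70150*k/3)
n(187) + H(-645) = 555*187**2 + (-442 + (-645)**2 + (70150/3)*(-645)) = 555*34969 + (-442 + 416025 - 15082250) = 19407795 - 14666667 = 4741128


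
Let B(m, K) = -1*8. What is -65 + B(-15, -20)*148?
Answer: -1249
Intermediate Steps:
B(m, K) = -8
-65 + B(-15, -20)*148 = -65 - 8*148 = -65 - 1184 = -1249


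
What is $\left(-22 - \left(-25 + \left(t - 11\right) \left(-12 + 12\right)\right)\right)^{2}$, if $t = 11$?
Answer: $9$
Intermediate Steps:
$\left(-22 - \left(-25 + \left(t - 11\right) \left(-12 + 12\right)\right)\right)^{2} = \left(-22 + \left(25 - \left(11 - 11\right) \left(-12 + 12\right)\right)\right)^{2} = \left(-22 + \left(25 - 0 \cdot 0\right)\right)^{2} = \left(-22 + \left(25 - 0\right)\right)^{2} = \left(-22 + \left(25 + 0\right)\right)^{2} = \left(-22 + 25\right)^{2} = 3^{2} = 9$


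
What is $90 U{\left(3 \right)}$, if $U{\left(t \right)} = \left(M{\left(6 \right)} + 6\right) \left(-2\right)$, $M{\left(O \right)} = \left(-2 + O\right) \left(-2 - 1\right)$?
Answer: $1080$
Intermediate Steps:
$M{\left(O \right)} = 6 - 3 O$ ($M{\left(O \right)} = \left(-2 + O\right) \left(-3\right) = 6 - 3 O$)
$U{\left(t \right)} = 12$ ($U{\left(t \right)} = \left(\left(6 - 18\right) + 6\right) \left(-2\right) = \left(-12 + 6\right) \left(-2\right) = \left(-6\right) \left(-2\right) = 12$)
$90 U{\left(3 \right)} = 90 \cdot 12 = 1080$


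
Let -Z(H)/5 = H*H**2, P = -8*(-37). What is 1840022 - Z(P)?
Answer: 131511702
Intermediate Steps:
P = 296
Z(H) = -5*H**3 (Z(H) = -5*H*H**2 = -5*H**3)
1840022 - Z(P) = 1840022 - (-5)*296**3 = 1840022 - (-5)*25934336 = 1840022 - 1*(-129671680) = 1840022 + 129671680 = 131511702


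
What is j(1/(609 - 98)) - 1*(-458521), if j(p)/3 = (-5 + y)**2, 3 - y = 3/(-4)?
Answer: 7336411/16 ≈ 4.5853e+5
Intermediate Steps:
y = 15/4 (y = 3 - 3/(-4) = 3 - 3*(-1)/4 = 3 - 1*(-3/4) = 3 + 3/4 = 15/4 ≈ 3.7500)
j(p) = 75/16 (j(p) = 3*(-5 + 15/4)**2 = 3*(-5/4)**2 = 3*(25/16) = 75/16)
j(1/(609 - 98)) - 1*(-458521) = 75/16 - 1*(-458521) = 75/16 + 458521 = 7336411/16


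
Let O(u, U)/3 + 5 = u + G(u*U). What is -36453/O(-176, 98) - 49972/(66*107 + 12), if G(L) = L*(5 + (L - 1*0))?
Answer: -7431056353925/1051928852571 ≈ -7.0642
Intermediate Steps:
G(L) = L*(5 + L) (G(L) = L*(5 + (L + 0)) = L*(5 + L))
O(u, U) = -15 + 3*u + 3*U*u*(5 + U*u) (O(u, U) = -15 + 3*(u + (u*U)*(5 + u*U)) = -15 + 3*(u + (U*u)*(5 + U*u)) = -15 + 3*(u + U*u*(5 + U*u)) = -15 + (3*u + 3*U*u*(5 + U*u)) = -15 + 3*u + 3*U*u*(5 + U*u))
-36453/O(-176, 98) - 49972/(66*107 + 12) = -36453/(-15 + 3*(-176) + 3*98*(-176)*(5 + 98*(-176))) - 49972/(66*107 + 12) = -36453/(-15 - 528 + 3*98*(-176)*(5 - 17248)) - 49972/(7062 + 12) = -36453/(-15 - 528 + 3*98*(-176)*(-17243)) - 49972/7074 = -36453/(-15 - 528 + 892221792) - 49972*1/7074 = -36453/892221249 - 24986/3537 = -36453*1/892221249 - 24986/3537 = -12151/297407083 - 24986/3537 = -7431056353925/1051928852571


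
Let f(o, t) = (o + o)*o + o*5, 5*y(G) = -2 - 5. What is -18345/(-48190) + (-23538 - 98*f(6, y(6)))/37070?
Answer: -93595431/178640330 ≈ -0.52393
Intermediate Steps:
y(G) = -7/5 (y(G) = (-2 - 5)/5 = (⅕)*(-7) = -7/5)
f(o, t) = 2*o² + 5*o (f(o, t) = (2*o)*o + 5*o = 2*o² + 5*o)
-18345/(-48190) + (-23538 - 98*f(6, y(6)))/37070 = -18345/(-48190) + (-23538 - 98*6*(5 + 2*6))/37070 = -18345*(-1/48190) + (-23538 - 98*6*(5 + 12))*(1/37070) = 3669/9638 + (-23538 - 98*6*17)*(1/37070) = 3669/9638 + (-23538 - 98*102)*(1/37070) = 3669/9638 + (-23538 - 1*9996)*(1/37070) = 3669/9638 + (-23538 - 9996)*(1/37070) = 3669/9638 - 33534*1/37070 = 3669/9638 - 16767/18535 = -93595431/178640330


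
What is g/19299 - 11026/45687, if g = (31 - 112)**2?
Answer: 28987211/293904471 ≈ 0.098628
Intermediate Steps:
g = 6561 (g = (-81)**2 = 6561)
g/19299 - 11026/45687 = 6561/19299 - 11026/45687 = 6561*(1/19299) - 11026*1/45687 = 2187/6433 - 11026/45687 = 28987211/293904471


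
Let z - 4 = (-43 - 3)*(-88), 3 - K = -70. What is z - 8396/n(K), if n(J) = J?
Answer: 287400/73 ≈ 3937.0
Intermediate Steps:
K = 73 (K = 3 - 1*(-70) = 3 + 70 = 73)
z = 4052 (z = 4 + (-43 - 3)*(-88) = 4 - 46*(-88) = 4 + 4048 = 4052)
z - 8396/n(K) = 4052 - 8396/73 = 287400/73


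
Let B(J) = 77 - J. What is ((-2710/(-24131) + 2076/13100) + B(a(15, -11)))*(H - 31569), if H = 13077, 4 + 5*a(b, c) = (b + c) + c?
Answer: -116138969367348/79029025 ≈ -1.4696e+6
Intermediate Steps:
a(b, c) = -⅘ + b/5 + 2*c/5 (a(b, c) = -⅘ + ((b + c) + c)/5 = -⅘ + (b + 2*c)/5 = -⅘ + (b/5 + 2*c/5) = -⅘ + b/5 + 2*c/5)
((-2710/(-24131) + 2076/13100) + B(a(15, -11)))*(H - 31569) = ((-2710/(-24131) + 2076/13100) + (77 - (-⅘ + (⅕)*15 + (⅖)*(-11))))*(13077 - 31569) = ((-2710*(-1/24131) + 2076*(1/13100)) + (77 - (-⅘ + 3 - 22/5)))*(-18492) = ((2710/24131 + 519/3275) + (77 - 1*(-11/5)))*(-18492) = (21399239/79029025 + (77 + 11/5))*(-18492) = (21399239/79029025 + 396/5)*(-18492) = (6280498019/79029025)*(-18492) = -116138969367348/79029025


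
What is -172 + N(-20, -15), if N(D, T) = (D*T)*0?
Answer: -172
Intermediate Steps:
N(D, T) = 0
-172 + N(-20, -15) = -172 + 0 = -172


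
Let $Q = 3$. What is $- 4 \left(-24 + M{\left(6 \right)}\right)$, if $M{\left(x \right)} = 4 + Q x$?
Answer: $8$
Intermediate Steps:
$M{\left(x \right)} = 4 + 3 x$
$- 4 \left(-24 + M{\left(6 \right)}\right) = - 4 \left(-24 + \left(4 + 3 \cdot 6\right)\right) = - 4 \left(-24 + \left(4 + 18\right)\right) = - 4 \left(-24 + 22\right) = \left(-4\right) \left(-2\right) = 8$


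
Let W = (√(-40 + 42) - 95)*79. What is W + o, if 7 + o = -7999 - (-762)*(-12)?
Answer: -24655 + 79*√2 ≈ -24543.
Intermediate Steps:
o = -17150 (o = -7 + (-7999 - (-762)*(-12)) = -7 + (-7999 - 1*9144) = -7 + (-7999 - 9144) = -7 - 17143 = -17150)
W = -7505 + 79*√2 (W = (√2 - 95)*79 = (-95 + √2)*79 = -7505 + 79*√2 ≈ -7393.3)
W + o = (-7505 + 79*√2) - 17150 = -24655 + 79*√2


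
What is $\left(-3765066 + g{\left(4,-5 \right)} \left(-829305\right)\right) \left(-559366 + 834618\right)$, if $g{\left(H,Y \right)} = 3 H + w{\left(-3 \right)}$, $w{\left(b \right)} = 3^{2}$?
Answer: $-5829967003692$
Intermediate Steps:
$w{\left(b \right)} = 9$
$g{\left(H,Y \right)} = 9 + 3 H$ ($g{\left(H,Y \right)} = 3 H + 9 = 9 + 3 H$)
$\left(-3765066 + g{\left(4,-5 \right)} \left(-829305\right)\right) \left(-559366 + 834618\right) = \left(-3765066 + \left(9 + 3 \cdot 4\right) \left(-829305\right)\right) \left(-559366 + 834618\right) = \left(-3765066 + \left(9 + 12\right) \left(-829305\right)\right) 275252 = \left(-3765066 + 21 \left(-829305\right)\right) 275252 = \left(-3765066 - 17415405\right) 275252 = \left(-21180471\right) 275252 = -5829967003692$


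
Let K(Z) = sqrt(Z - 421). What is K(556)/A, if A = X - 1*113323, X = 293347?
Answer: sqrt(15)/60008 ≈ 6.4541e-5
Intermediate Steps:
K(Z) = sqrt(-421 + Z)
A = 180024 (A = 293347 - 1*113323 = 293347 - 113323 = 180024)
K(556)/A = sqrt(-421 + 556)/180024 = sqrt(135)*(1/180024) = (3*sqrt(15))*(1/180024) = sqrt(15)/60008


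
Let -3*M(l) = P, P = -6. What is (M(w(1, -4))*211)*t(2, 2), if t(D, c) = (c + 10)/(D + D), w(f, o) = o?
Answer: 1266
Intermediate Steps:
M(l) = 2 (M(l) = -⅓*(-6) = 2)
t(D, c) = (10 + c)/(2*D) (t(D, c) = (10 + c)/((2*D)) = (10 + c)*(1/(2*D)) = (10 + c)/(2*D))
(M(w(1, -4))*211)*t(2, 2) = (2*211)*((½)*(10 + 2)/2) = 422*((½)*(½)*12) = 422*3 = 1266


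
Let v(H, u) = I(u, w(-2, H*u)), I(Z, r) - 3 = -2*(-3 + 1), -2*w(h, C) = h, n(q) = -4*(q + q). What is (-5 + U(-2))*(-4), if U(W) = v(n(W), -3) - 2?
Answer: 0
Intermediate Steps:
n(q) = -8*q
w(h, C) = -h/2
I(Z, r) = 7 (I(Z, r) = 3 - 2*(-3 + 1) = 3 - 2*(-2) = 3 + 4 = 7)
v(H, u) = 7
U(W) = 5 (U(W) = 7 - 2 = 5)
(-5 + U(-2))*(-4) = (-5 + 5)*(-4) = 0*(-4) = 0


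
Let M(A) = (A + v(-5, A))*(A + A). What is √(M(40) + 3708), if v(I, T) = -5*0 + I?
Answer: 2*√1627 ≈ 80.672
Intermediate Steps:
v(I, T) = I (v(I, T) = 0 + I = I)
M(A) = 2*A*(-5 + A) (M(A) = (A - 5)*(A + A) = (-5 + A)*(2*A) = 2*A*(-5 + A))
√(M(40) + 3708) = √(2*40*(-5 + 40) + 3708) = √(2*40*35 + 3708) = √(2800 + 3708) = √6508 = 2*√1627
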